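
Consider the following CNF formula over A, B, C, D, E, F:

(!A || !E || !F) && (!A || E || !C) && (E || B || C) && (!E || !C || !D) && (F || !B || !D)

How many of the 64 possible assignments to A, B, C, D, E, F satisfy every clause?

Case analysis on E and C:
  E=T, C=T: B free; 3 ways for (A,D,F) × 2^1 = 6.
  E=T, C=F: 10 of the 16 assignments to (A,B,D,F) work.
  E=F, C=T: 7 of the 16 assignments to (A,B,D,F) work.
  E=F, C=F: A free; 3 ways for (B,D,F) × 2^1 = 6.
Total: 6 + 10 + 7 + 6 = 29.

29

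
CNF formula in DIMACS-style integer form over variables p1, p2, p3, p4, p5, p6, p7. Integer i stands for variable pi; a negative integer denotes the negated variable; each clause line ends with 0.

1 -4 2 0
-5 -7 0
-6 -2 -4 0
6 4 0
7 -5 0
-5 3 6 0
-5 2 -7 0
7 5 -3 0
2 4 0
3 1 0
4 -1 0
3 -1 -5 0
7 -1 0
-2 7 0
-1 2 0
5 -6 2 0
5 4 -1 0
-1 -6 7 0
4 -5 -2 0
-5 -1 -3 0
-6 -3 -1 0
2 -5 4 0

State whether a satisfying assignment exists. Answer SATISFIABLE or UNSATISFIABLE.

Try p1 = True.
  then p4 is forced to True.
  then p7 is forced to True.
  then p5 is forced to False.
  then p2 is forced to True.
  then p6 is forced to False.
p3 is now unconstrained; take p3 = False.
So p1 = 1, p2 = 1, p3 = 0, p4 = 1, p5 = 0, p6 = 0, p7 = 1 is a satisfying assignment.

SATISFIABLE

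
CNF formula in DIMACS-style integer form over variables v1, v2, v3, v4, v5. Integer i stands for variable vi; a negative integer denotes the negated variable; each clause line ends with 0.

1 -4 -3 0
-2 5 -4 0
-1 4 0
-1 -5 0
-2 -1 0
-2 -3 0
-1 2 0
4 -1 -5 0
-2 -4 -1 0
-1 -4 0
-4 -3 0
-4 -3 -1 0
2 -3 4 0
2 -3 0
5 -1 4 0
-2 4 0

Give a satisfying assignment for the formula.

Pure literal: v3 appears only negated; assign v3 = False.
Try v1 = False.
Set v2 = False and propagate.
v4, v5 are now unconstrained; take v4 = True, v5 = False.
Every clause has at least one true literal under this assignment.

v1 = False, v2 = False, v3 = False, v4 = True, v5 = False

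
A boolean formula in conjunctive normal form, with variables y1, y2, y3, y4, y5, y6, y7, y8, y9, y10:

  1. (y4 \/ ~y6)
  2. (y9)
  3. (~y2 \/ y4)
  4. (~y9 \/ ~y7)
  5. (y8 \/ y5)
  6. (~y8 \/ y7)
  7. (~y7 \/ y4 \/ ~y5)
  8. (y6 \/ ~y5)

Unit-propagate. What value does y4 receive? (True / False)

True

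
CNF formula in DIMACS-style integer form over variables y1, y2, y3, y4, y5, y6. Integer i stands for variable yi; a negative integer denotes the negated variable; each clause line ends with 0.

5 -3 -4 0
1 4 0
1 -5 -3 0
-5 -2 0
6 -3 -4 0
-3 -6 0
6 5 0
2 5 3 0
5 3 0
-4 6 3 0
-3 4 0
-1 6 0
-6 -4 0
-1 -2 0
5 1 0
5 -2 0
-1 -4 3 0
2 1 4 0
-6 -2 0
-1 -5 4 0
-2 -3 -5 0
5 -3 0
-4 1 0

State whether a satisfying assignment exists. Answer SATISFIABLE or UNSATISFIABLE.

UNSATISFIABLE

y3 = True:
  propagation gives y6=False, y4=False; an empty clause results — contradiction.
y3 = False:
  y4 = True:
    propagation gives y6=True; an empty clause results — contradiction.
  y4 = False:
    propagation gives y1=True; an empty clause results — contradiction.
Every branch closes, so no satisfying assignment exists.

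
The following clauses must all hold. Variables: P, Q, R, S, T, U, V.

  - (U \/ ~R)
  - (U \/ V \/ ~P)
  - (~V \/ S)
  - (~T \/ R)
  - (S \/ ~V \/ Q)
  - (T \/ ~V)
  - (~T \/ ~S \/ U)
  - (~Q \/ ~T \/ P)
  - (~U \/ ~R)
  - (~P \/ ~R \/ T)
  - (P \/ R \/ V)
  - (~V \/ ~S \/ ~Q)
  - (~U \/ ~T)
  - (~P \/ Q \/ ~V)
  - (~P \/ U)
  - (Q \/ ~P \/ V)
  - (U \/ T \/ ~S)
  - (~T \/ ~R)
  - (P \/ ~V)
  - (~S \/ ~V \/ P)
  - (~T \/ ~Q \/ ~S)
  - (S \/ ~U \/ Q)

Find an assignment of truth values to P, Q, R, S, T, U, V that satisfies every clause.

P = True  Q = True  R = False  S = True  T = False  U = True  V = False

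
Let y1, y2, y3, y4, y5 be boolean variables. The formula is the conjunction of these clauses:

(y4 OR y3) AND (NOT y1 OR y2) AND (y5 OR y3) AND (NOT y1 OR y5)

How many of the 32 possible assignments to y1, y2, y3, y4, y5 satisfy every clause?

13

Split on y1, then y3.
  y1=T, y3=T: remaining (y2,y4,y5) ∈ {(T,F,T); (T,T,T)} — 2.
  y1=T, y3=F: remaining (y2,y4,y5) ∈ {(T,T,T)} — 1.
  y1=F, y3=T: y2, y4, y5 free → 2^3 = 8.
  y1=F, y3=F: remaining (y2,y4,y5) ∈ {(F,T,T); (T,T,T)} — 2.
Total: 2 + 1 + 8 + 2 = 13.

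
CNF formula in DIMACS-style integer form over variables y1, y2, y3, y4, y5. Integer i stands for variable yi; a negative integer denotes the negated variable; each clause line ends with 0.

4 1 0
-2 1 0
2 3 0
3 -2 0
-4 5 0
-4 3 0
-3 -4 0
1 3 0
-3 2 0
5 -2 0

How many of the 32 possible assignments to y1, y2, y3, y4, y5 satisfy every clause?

Satisfying assignments:
  y1=T y2=T y3=T y4=F y5=T
Count: 1.

1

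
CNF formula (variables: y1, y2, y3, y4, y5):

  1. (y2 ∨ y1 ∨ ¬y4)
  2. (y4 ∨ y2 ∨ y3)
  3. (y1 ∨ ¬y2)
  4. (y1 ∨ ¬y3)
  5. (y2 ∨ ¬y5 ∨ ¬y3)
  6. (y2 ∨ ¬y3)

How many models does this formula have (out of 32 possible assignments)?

10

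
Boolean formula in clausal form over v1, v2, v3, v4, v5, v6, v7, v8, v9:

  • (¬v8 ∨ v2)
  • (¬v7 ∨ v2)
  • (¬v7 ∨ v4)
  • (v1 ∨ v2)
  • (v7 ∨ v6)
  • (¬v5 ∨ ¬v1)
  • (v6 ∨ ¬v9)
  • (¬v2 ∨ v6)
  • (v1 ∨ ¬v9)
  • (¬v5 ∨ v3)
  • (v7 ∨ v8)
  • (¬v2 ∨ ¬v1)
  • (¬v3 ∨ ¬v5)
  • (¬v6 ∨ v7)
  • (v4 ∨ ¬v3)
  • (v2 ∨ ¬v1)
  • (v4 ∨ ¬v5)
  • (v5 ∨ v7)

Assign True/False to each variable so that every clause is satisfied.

v1=False  v2=True  v3=True  v4=True  v5=False  v6=True  v7=True  v8=True  v9=False

Pure literal: v4 appears only positively; assign v4 = True.
v9 occurs only negated in the remaining clauses — set v9 = False.
Set v1 = False and propagate.
  then v2 is forced to True.
  then v6 is forced to True.
  then v7 is forced to True.
Try v3 = True.
  then v5 is forced to False.
v8 is now unconstrained; take v8 = True.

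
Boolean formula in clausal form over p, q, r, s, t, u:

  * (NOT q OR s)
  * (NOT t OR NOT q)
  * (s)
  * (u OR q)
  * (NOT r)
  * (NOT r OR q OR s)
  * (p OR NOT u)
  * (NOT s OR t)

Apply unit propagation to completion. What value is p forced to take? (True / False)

(s) is a unit clause: s = True.
Unit clause (NOT r) sets r = False.
(NOT s OR t) with s = True leaves only t, so t = True.
(NOT q OR NOT t) with t = True leaves only NOT q, so q = False.
In (u OR q), q is now false; u must hold, so u = True.
(p OR NOT u): since u = True, the clause reduces to (p). p = True.

True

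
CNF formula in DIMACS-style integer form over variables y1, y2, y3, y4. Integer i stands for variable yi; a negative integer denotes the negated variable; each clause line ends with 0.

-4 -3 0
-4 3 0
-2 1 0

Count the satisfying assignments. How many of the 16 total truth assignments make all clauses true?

6

The models are:
  y1=0 y2=0 y3=0 y4=0
  y1=0 y2=0 y3=1 y4=0
  y1=1 y2=0 y3=0 y4=0
  y1=1 y2=0 y3=1 y4=0
  y1=1 y2=1 y3=0 y4=0
  y1=1 y2=1 y3=1 y4=0
Count: 6.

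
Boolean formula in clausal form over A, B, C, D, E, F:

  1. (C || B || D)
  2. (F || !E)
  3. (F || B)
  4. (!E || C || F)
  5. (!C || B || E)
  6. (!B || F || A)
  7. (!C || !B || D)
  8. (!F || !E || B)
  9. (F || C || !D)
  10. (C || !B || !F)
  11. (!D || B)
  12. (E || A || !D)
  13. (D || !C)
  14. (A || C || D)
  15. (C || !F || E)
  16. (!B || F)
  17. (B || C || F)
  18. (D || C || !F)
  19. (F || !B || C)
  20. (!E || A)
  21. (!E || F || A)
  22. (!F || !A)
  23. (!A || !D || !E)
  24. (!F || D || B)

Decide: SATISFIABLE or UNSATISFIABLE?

UNSATISFIABLE

F = True:
  propagation gives A=False, E=False, D=False, C=False; an empty clause results — contradiction.
F = False:
  propagation gives E=False, B=True; an empty clause results — contradiction.
Every branch closes, so no satisfying assignment exists.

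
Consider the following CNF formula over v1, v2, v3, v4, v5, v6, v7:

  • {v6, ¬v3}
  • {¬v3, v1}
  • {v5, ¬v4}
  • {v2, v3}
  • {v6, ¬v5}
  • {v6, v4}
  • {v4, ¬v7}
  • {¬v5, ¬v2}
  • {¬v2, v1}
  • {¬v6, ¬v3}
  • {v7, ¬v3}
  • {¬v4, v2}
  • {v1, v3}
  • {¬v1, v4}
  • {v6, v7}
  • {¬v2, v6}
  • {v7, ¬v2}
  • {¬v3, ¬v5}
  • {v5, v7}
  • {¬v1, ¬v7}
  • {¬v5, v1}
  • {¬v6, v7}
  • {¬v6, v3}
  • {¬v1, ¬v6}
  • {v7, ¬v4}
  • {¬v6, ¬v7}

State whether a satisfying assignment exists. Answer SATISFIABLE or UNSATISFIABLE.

UNSATISFIABLE

v6 = True:
  propagation gives v3=False; an empty clause results — contradiction.
v6 = False:
  propagation gives v3=False, v2=True; an empty clause results — contradiction.
Every branch closes, so no satisfying assignment exists.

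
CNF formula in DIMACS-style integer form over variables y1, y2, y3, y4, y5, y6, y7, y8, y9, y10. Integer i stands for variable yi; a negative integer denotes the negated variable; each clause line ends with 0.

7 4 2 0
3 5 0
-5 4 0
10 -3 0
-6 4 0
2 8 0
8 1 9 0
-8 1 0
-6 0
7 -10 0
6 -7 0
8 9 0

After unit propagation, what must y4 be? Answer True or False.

True

Unit clause (!y6) sets y6 = False.
(!y7 || y6) with y6 = False leaves only !y7, so y7 = False.
(!y10 || y7): since y7 = False, the clause reduces to (!y10). y10 = False.
In (!y3 || y10), y10 is now false; !y3 must hold, so y3 = False.
From (y5 || y3) and y3 = False: y5 = True.
From (y4 || !y5) and y5 = True: y4 = True.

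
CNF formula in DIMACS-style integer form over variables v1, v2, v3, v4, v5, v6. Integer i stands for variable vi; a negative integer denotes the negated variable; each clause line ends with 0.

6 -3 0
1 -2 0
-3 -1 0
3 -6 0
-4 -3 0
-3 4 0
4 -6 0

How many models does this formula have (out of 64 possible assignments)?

12

Case analysis on v3 and v4:
  v3=1, v4=1: a clause becomes empty — 0.
  v3=1, v4=0: a clause becomes empty — 0.
  v3=0, v4=1: v5 free; 3 ways for (v1,v2,v6) × 2^1 = 6.
  v3=0, v4=0: v5 free; 3 ways for (v1,v2,v6) × 2^1 = 6.
Total: 0 + 0 + 6 + 6 = 12.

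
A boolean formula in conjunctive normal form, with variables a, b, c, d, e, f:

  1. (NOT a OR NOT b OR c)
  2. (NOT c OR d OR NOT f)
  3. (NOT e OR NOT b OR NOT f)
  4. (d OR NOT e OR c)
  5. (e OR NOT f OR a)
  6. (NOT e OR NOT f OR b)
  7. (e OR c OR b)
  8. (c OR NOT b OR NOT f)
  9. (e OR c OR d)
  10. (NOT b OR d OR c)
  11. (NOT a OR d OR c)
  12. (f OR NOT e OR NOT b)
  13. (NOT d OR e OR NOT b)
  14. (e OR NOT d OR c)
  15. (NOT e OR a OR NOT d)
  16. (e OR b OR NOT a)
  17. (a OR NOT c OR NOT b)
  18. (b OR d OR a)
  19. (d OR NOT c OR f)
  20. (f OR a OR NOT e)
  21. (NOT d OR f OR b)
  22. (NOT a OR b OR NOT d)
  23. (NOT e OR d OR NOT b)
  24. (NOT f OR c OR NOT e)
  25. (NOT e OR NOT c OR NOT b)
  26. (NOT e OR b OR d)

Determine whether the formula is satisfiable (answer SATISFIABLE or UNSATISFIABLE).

b = True:
  c = True:
    propagation gives a=True, e=False, d=False, f=False; an empty clause results — contradiction.
  c = False:
    propagation gives a=False, f=False, d=True, e=False; an empty clause results — contradiction.
b = False:
  d = True:
    propagation gives f=True, e=False, a=True; an empty clause results — contradiction.
  d = False:
    propagation gives a=True, c=True, f=False; an empty clause results — contradiction.
Every branch closes, so no satisfying assignment exists.

UNSATISFIABLE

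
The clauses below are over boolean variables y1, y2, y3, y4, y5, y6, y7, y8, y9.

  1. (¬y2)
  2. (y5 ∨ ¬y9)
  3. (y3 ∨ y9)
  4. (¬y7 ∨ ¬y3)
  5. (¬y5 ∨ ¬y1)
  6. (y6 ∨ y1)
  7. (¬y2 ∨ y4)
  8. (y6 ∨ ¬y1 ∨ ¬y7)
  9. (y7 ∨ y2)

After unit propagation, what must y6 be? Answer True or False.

(¬y2) is a unit clause: y2 = False.
(y7 ∨ y2): since y2 = False, the clause reduces to (y7). y7 = True.
(¬y3 ∨ ¬y7) with y7 = True leaves only ¬y3, so y3 = False.
(y9 ∨ y3): since y3 = False, the clause reduces to (y9). y9 = True.
(y5 ∨ ¬y9): since y9 = True, the clause reduces to (y5). y5 = True.
(¬y5 ∨ ¬y1): since y5 = True, the clause reduces to (¬y1). y1 = False.
From (y1 ∨ y6) and y1 = False: y6 = True.

True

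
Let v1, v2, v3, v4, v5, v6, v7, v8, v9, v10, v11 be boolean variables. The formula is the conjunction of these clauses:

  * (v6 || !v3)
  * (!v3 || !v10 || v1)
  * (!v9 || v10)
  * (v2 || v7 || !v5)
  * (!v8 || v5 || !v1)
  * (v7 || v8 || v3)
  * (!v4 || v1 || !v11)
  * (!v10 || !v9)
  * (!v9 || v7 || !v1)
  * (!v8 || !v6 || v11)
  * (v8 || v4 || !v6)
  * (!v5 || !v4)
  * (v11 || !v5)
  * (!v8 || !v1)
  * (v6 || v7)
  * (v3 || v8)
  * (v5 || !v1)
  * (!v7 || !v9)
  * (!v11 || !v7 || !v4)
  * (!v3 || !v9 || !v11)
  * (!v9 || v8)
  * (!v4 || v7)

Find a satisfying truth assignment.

v1 = F, v2 = T, v3 = F, v4 = F, v5 = T, v6 = T, v7 = F, v8 = T, v9 = F, v10 = F, v11 = T

v2 occurs only positively in the remaining clauses — set v2 = True.
Pure literal: v9 appears only negated; assign v9 = False.
Branch on v1: take v1 = False.
For the remaining variables, v3 = False, v4 = False, v5 = True, v6 = True, v7 = False, v8 = True, v10 = False, v11 = True works.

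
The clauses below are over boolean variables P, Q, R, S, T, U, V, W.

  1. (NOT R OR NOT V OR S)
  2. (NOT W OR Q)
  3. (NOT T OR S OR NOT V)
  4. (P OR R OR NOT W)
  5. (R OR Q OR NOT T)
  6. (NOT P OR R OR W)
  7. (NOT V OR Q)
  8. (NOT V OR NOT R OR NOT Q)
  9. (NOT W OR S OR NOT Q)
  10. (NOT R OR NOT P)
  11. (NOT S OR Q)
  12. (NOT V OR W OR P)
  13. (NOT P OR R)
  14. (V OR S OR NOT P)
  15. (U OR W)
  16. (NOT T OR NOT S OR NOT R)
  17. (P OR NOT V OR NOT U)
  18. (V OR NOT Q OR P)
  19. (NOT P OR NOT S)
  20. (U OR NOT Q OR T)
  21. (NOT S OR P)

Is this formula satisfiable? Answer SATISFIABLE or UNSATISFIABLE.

Try P = False.
  then S is forced to False.
The remaining clauses are satisfied by Q = False, R = False, T = False, U = True, V = False, W = False.
Every clause has at least one true literal under this assignment.
So P=False, Q=False, R=False, S=False, T=False, U=True, V=False, W=False is a satisfying assignment.

SATISFIABLE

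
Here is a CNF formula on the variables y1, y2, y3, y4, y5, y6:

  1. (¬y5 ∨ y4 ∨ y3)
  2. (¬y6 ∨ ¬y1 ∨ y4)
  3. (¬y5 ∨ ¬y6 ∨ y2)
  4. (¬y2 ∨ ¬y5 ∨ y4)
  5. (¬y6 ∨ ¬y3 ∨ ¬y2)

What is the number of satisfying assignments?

37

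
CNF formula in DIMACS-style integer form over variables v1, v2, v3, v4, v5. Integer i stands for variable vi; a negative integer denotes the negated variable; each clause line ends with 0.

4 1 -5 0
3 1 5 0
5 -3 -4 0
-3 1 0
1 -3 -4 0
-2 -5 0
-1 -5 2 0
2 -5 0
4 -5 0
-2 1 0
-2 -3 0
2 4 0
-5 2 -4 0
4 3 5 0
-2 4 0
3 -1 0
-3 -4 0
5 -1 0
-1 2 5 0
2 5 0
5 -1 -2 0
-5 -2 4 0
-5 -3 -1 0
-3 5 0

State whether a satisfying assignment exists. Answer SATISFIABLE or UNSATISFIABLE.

v5 = True:
  propagation gives v2=False; an empty clause results — contradiction.
v5 = False:
  propagation gives v1=False, v3=True; an empty clause results — contradiction.
Every branch closes, so no satisfying assignment exists.

UNSATISFIABLE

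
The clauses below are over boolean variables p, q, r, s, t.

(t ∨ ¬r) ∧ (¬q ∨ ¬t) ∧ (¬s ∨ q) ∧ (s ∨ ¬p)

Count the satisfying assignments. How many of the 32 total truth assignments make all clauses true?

6

Satisfying assignments:
  p=0 q=0 r=0 s=0 t=0
  p=0 q=0 r=0 s=0 t=1
  p=0 q=0 r=1 s=0 t=1
  p=0 q=1 r=0 s=0 t=0
  p=0 q=1 r=0 s=1 t=0
  p=1 q=1 r=0 s=1 t=0
Count: 6.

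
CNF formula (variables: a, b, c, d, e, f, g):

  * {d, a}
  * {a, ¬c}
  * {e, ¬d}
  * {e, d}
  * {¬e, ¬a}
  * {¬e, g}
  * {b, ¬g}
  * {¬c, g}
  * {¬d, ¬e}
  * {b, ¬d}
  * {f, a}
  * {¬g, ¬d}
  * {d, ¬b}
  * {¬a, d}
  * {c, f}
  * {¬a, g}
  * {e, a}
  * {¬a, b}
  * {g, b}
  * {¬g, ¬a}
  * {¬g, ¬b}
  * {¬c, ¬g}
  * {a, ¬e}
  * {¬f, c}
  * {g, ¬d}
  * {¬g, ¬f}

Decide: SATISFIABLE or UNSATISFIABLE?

UNSATISFIABLE

g = True:
  propagation gives b=True; an empty clause results — contradiction.
g = False:
  propagation gives e=False, d=False; an empty clause results — contradiction.
Every branch closes, so no satisfying assignment exists.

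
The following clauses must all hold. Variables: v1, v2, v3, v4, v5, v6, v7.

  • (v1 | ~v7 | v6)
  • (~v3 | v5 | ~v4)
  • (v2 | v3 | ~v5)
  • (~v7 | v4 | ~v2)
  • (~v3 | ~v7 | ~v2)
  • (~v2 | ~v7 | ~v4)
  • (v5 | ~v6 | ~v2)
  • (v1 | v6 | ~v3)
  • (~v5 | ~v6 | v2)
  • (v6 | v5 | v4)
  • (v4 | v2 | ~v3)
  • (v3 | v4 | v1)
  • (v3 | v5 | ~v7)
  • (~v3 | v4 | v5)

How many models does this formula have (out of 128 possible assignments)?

21

Case analysis on v3 and v2:
  v3=T, v2=T: v4 free; 3 ways for (v1,v5,v6,v7) × 2^1 = 6.
  v3=T, v2=F: remaining (v1,v4,v5,v6,v7) ∈ {(T,T,T,F,F); (T,T,T,F,T)} — 2.
  v3=F, v2=T: 8 of the 32 assignments to (v1,v4,v5,v6,v7) work.
  v3=F, v2=F: 5 of the 32 assignments to (v1,v4,v5,v6,v7) work.
Total: 6 + 2 + 8 + 5 = 21.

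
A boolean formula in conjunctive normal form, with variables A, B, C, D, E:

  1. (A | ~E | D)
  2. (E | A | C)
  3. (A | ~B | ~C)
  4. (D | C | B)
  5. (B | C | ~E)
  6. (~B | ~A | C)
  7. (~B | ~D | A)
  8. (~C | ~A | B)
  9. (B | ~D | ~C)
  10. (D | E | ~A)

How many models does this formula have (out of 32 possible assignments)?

The models are:
  A=0 B=0 C=1 D=0 E=0
  A=1 B=0 C=0 D=1 E=0
  A=1 B=1 C=1 D=0 E=1
  A=1 B=1 C=1 D=1 E=0
  A=1 B=1 C=1 D=1 E=1
Count: 5.

5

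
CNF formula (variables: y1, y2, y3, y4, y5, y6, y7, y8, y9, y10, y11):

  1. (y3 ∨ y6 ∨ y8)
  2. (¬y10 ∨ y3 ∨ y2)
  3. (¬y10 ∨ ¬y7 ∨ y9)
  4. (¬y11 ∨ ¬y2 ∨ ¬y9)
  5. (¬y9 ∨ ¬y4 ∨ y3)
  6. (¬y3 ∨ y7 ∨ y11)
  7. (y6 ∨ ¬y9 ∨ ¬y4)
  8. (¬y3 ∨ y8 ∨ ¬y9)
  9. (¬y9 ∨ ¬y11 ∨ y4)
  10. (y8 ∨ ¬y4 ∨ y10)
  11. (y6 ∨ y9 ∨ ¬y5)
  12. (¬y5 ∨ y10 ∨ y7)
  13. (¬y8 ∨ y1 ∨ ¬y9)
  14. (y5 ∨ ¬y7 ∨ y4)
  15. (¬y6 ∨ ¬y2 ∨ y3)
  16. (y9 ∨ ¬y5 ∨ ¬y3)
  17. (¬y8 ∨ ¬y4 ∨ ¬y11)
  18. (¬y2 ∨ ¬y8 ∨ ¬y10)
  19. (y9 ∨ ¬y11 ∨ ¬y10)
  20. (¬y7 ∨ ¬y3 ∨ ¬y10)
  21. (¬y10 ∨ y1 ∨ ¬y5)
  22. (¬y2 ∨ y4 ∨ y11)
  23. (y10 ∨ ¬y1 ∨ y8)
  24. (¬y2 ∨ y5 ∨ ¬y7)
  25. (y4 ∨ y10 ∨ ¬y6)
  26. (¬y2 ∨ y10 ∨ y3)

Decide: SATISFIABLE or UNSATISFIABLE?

Branch on y1: take y1 = True.
Branch on y2: take y2 = False.
For the remaining variables, y3 = True, y4 = False, y5 = False, y6 = False, y7 = False, y8 = True, y9 = False, y10 = False, y11 = True works.
So y1 = T, y2 = F, y3 = T, y4 = F, y5 = F, y6 = F, y7 = F, y8 = T, y9 = F, y10 = F, y11 = T is a satisfying assignment.

SATISFIABLE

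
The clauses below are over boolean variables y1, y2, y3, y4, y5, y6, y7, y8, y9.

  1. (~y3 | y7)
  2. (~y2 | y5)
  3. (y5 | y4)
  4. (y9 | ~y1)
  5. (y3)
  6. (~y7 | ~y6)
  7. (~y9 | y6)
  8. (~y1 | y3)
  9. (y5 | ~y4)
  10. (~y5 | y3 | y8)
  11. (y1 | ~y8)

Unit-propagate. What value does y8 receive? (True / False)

False

Unit clause (y3) sets y3 = True.
From (~y3 | y7) and y3 = True: y7 = True.
In (~y7 | ~y6), ~y7 is now false; ~y6 must hold, so y6 = False.
(y6 | ~y9): since y6 = False, the clause reduces to (~y9). y9 = False.
In (y9 | ~y1), y9 is now false; ~y1 must hold, so y1 = False.
(~y8 | y1): since y1 = False, the clause reduces to (~y8). y8 = False.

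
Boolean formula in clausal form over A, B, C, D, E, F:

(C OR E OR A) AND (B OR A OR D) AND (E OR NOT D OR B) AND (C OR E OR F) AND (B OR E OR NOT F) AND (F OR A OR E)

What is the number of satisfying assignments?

Case analysis on E and A:
  E=T, A=T: B, C, D, F free → 2^4 = 16.
  E=T, A=F: C, F free; 3 ways for (B,D) × 2^2 = 12.
  E=F, A=T: 7 of the 16 assignments to (B,C,D,F) work.
  E=F, A=F: remaining (B,C,D,F) ∈ {(T,T,F,T); (T,T,T,T)} — 2.
Total: 16 + 12 + 7 + 2 = 37.

37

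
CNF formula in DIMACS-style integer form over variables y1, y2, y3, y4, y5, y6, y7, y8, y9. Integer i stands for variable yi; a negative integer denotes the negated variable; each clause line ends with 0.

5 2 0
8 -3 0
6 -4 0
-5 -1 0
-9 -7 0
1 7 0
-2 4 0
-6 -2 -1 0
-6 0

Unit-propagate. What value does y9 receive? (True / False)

Unit clause (~y6) sets y6 = False.
From (~y4 | y6) and y6 = False: y4 = False.
In (y4 | ~y2), y4 is now false; ~y2 must hold, so y2 = False.
(y2 | y5): since y2 = False, the clause reduces to (y5). y5 = True.
From (~y5 | ~y1) and y5 = True: y1 = False.
(y1 | y7): since y1 = False, the clause reduces to (y7). y7 = True.
In (~y7 | ~y9), ~y7 is now false; ~y9 must hold, so y9 = False.

False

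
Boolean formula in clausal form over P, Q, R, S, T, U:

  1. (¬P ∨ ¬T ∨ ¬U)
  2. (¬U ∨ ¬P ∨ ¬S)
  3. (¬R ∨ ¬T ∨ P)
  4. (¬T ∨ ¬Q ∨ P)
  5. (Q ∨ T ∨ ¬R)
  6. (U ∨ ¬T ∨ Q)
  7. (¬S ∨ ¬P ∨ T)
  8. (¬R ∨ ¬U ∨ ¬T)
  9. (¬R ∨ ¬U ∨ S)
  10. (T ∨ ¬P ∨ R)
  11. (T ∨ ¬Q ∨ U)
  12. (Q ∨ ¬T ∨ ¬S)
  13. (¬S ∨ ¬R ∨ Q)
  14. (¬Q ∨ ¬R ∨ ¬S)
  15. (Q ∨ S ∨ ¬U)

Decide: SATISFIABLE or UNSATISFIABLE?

SATISFIABLE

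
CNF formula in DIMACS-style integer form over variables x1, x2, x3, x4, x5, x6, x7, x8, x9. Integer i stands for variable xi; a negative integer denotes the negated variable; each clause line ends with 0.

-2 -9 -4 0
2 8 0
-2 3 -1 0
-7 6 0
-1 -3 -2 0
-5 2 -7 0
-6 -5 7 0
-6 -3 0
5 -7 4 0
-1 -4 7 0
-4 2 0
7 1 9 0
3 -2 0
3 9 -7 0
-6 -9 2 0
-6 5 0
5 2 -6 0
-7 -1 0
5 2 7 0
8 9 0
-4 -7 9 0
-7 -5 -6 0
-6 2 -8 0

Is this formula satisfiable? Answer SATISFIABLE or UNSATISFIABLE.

Branch on x1: take x1 = False.
The remaining clauses are satisfied by x2 = False, x3 = True, x4 = False, x5 = True, x6 = False, x7 = False, x8 = True, x9 = True.
So x1=F, x2=F, x3=T, x4=F, x5=T, x6=F, x7=F, x8=T, x9=T is a satisfying assignment.

SATISFIABLE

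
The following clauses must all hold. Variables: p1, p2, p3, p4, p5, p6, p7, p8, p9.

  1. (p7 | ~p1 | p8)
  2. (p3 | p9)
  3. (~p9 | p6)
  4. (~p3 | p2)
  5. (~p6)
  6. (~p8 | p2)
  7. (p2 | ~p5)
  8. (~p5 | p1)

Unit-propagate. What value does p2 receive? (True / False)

True

(~p6) is a unit clause: p6 = False.
(~p9 | p6) with p6 = False leaves only ~p9, so p9 = False.
From (p3 | p9) and p9 = False: p3 = True.
(p2 | ~p3): since p3 = True, the clause reduces to (p2). p2 = True.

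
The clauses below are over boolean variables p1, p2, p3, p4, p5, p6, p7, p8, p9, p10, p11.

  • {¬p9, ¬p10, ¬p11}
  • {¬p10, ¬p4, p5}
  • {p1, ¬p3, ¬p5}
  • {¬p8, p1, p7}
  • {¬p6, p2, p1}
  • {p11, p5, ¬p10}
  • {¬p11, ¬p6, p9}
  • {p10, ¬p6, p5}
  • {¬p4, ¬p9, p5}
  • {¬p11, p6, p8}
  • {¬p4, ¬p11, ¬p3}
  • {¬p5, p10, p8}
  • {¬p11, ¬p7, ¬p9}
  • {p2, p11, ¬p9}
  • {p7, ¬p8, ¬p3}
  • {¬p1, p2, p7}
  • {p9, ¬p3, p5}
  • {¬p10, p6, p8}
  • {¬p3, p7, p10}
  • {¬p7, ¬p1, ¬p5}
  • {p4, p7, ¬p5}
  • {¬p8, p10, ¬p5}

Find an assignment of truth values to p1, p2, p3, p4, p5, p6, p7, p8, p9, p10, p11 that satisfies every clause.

p1 = F  p2 = T  p3 = F  p4 = T  p5 = T  p6 = T  p7 = T  p8 = F  p9 = T  p10 = T  p11 = F

Check each clause:
  1. {¬p11, ¬p9, ¬p10} — ¬p11 is true.
  2. {¬p10, p5, ¬p4} — p5 is true.
  3. {p1, ¬p5, ¬p3} — ¬p3 is true.
  4. {p1, p7, ¬p8} — ¬p8 is true.
  5. {p1, p2, ¬p6} — p2 is true.
  6. {p11, p5, ¬p10} — p5 is true.
  7. {¬p11, p9, ¬p6} — p9 is true.
  8. {¬p6, p5, p10} — p10 is true.
  9. {¬p4, ¬p9, p5} — p5 is true.
  10. {p6, p8, ¬p11} — ¬p11 is true.
  11. {¬p11, ¬p3, ¬p4} — ¬p11 is true.
  12. {p8, ¬p5, p10} — p10 is true.
  13. {¬p7, ¬p11, ¬p9} — ¬p11 is true.
  14. {p2, ¬p9, p11} — p2 is true.
  15. {¬p8, ¬p3, p7} — ¬p8 is true.
  16. {p2, ¬p1, p7} — p2 is true.
  17. {p5, p9, ¬p3} — p9 is true.
  18. {p8, p6, ¬p10} — p6 is true.
  19. {¬p3, p7, p10} — p10 is true.
  20. {¬p5, ¬p7, ¬p1} — ¬p1 is true.
  21. {¬p5, p7, p4} — p4 is true.
  22. {¬p5, p10, ¬p8} — ¬p8 is true.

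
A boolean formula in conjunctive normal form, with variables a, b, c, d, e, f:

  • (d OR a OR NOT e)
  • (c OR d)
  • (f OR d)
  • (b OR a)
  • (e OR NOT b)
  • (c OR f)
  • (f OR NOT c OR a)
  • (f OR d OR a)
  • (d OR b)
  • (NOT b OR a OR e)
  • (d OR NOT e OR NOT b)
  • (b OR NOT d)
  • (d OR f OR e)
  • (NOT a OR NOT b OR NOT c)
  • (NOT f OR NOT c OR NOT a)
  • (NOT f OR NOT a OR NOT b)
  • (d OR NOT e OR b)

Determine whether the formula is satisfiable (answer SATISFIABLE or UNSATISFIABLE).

SATISFIABLE

Branch on a: take a = False.
  then b is forced to True.
  then e is forced to True.
  then d is forced to True.
For the remaining variables, c = False, f = True works.
So a=0, b=1, c=0, d=1, e=1, f=1 is a satisfying assignment.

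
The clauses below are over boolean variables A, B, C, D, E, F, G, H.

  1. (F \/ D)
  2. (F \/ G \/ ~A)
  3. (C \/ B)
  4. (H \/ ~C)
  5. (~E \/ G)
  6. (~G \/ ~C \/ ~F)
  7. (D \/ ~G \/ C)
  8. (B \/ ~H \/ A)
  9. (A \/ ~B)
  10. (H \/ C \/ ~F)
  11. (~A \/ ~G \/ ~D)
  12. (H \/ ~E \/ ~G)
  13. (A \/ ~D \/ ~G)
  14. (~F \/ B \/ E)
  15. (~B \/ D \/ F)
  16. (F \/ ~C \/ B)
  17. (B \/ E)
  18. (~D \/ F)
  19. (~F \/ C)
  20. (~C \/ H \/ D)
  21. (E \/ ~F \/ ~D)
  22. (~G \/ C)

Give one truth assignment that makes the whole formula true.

A=T, B=T, C=T, D=F, E=F, F=T, G=F, H=T

Check each clause:
  1. (F \/ D) — F is true.
  2. (~A \/ F \/ G) — F is true.
  3. (C \/ B) — B is true.
  4. (~C \/ H) — H is true.
  5. (~E \/ G) — ~E is true.
  6. (~F \/ ~C \/ ~G) — ~G is true.
  7. (C \/ D \/ ~G) — ~G is true.
  8. (A \/ B \/ ~H) — A is true.
  9. (~B \/ A) — A is true.
  10. (~F \/ H \/ C) — H is true.
  11. (~D \/ ~A \/ ~G) — ~G is true.
  12. (~G \/ ~E \/ H) — H is true.
  13. (A \/ ~D \/ ~G) — A is true.
  14. (E \/ B \/ ~F) — B is true.
  15. (D \/ ~B \/ F) — F is true.
  16. (F \/ ~C \/ B) — B is true.
  17. (B \/ E) — B is true.
  18. (~D \/ F) — ~D is true.
  19. (C \/ ~F) — C is true.
  20. (H \/ D \/ ~C) — H is true.
  21. (~D \/ E \/ ~F) — ~D is true.
  22. (~G \/ C) — ~G is true.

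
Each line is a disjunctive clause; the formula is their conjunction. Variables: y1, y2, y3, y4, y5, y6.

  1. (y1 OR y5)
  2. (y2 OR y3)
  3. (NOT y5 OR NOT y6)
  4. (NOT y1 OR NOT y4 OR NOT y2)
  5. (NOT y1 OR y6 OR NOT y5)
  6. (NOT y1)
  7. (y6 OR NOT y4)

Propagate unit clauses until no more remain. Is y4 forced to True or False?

False

(NOT y1) is a unit clause: y1 = False.
From (y5 OR y1) and y1 = False: y5 = True.
From (NOT y5 OR NOT y6) and y5 = True: y6 = False.
(NOT y4 OR y6): since y6 = False, the clause reduces to (NOT y4). y4 = False.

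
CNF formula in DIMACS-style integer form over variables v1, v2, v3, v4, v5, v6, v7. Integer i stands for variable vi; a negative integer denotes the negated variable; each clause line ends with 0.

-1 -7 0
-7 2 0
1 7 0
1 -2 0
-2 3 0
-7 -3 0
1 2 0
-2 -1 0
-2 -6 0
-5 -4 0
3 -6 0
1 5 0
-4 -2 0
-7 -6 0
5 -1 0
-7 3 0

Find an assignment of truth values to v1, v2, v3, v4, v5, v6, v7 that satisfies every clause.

v1=1, v2=0, v3=1, v4=0, v5=1, v6=0, v7=0

Check each clause:
  1. (~v7 | ~v1) — ~v7 is true.
  2. (~v7 | v2) — ~v7 is true.
  3. (v1 | v7) — v1 is true.
  4. (v1 | ~v2) — v1 is true.
  5. (v3 | ~v2) — v3 is true.
  6. (~v3 | ~v7) — ~v7 is true.
  7. (v1 | v2) — v1 is true.
  8. (~v2 | ~v1) — ~v2 is true.
  9. (~v6 | ~v2) — ~v6 is true.
  10. (~v5 | ~v4) — ~v4 is true.
  11. (~v6 | v3) — ~v6 is true.
  12. (v1 | v5) — v1 is true.
  13. (~v4 | ~v2) — ~v4 is true.
  14. (~v7 | ~v6) — ~v7 is true.
  15. (~v1 | v5) — v5 is true.
  16. (v3 | ~v7) — ~v7 is true.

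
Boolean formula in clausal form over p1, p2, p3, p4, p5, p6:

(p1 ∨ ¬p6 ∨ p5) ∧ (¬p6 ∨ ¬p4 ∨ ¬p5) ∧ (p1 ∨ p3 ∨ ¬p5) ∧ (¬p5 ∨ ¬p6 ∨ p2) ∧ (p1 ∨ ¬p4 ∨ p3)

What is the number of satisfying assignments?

37

Case analysis on p5 and p1:
  p5=T, p1=T: p3 free; 5 ways for (p2,p4,p6) × 2^1 = 10.
  p5=T, p1=F: 5 of the 16 assignments to (p2,p3,p4,p6) work.
  p5=F, p1=T: p2, p3, p4, p6 free → 2^4 = 16.
  p5=F, p1=F: p2 free; 3 ways for (p3,p4,p6) × 2^1 = 6.
Total: 10 + 5 + 16 + 6 = 37.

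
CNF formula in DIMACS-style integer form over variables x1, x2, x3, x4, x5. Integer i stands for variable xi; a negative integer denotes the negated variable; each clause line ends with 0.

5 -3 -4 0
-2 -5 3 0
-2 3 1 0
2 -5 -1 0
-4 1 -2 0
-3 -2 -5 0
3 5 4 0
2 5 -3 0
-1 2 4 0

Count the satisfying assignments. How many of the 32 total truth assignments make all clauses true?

Split on x2, then x3.
  x2=T, x3=T: remaining (x1,x4,x5) ∈ {(F,F,F); (T,F,F)} — 2.
  x2=T, x3=F: remaining (x1,x4,x5) ∈ {(T,T,F)} — 1.
  x2=F, x3=T: remaining (x1,x4,x5) ∈ {(F,F,T); (F,T,T)} — 2.
  x2=F, x3=F: remaining (x1,x4,x5) ∈ {(F,F,T); (F,T,F); (F,T,T); (T,T,F)} — 4.
Total: 2 + 1 + 2 + 4 = 9.

9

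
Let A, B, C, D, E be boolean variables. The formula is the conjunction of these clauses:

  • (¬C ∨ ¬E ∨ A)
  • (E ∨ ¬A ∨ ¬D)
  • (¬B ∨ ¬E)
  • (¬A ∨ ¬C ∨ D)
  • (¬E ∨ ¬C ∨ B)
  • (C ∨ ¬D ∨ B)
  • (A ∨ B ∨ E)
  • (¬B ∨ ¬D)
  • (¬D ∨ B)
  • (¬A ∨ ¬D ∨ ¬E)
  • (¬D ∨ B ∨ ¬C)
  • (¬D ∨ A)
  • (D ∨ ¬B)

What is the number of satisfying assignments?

3

Satisfying assignments:
  A=F B=F C=F D=F E=T
  A=T B=F C=F D=F E=F
  A=T B=F C=F D=F E=T
That's 3 in total.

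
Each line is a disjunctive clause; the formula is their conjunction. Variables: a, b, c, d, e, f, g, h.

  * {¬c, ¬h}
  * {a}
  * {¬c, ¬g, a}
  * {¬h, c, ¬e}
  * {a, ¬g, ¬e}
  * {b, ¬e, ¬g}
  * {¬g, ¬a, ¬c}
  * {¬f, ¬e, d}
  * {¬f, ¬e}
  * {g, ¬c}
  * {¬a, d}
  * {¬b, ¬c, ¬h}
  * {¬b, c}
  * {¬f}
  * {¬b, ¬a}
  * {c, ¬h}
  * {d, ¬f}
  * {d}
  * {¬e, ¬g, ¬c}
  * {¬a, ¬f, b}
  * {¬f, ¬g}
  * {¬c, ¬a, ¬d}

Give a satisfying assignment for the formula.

a=True  b=False  c=False  d=True  e=True  f=False  g=False  h=False

(a) is a unit clause, so a = True.
The clause (d) is unit: d must be True.
(¬f) is a unit clause, so f = False.
(¬b) is a unit clause, so b = False.
The clause (¬c) is unit: c must be False.
(¬h) is a unit clause, so h = False.
Pure literal: g appears only negated; assign g = False.
e is now unconstrained; take e = True.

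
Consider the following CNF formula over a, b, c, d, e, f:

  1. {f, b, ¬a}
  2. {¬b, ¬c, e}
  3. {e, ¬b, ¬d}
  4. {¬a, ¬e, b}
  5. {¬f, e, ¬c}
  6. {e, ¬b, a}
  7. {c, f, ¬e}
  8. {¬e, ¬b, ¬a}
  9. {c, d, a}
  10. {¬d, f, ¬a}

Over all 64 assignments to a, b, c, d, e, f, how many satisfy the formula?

18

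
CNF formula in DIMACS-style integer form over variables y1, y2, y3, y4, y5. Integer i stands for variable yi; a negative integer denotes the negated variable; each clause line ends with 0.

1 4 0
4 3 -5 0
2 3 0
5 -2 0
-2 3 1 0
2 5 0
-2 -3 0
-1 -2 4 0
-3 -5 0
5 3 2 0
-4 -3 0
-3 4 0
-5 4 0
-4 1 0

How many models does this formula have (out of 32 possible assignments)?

Satisfying assignments:
  y1=1 y2=1 y3=0 y4=1 y5=1
Count: 1.

1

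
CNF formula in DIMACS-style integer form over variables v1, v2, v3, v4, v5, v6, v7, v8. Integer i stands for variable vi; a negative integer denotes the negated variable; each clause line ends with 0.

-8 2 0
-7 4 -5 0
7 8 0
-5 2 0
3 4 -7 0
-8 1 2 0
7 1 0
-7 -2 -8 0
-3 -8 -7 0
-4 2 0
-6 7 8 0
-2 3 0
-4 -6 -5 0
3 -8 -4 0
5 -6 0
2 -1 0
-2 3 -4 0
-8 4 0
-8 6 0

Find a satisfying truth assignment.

v1=1, v2=1, v3=1, v4=1, v5=1, v6=0, v7=1, v8=0

Set v1 = True and propagate.
  then v2 is forced to True.
  then v3 is forced to True.
Set v4 = True and propagate.
The remaining clauses are satisfied by v5 = True, v6 = False, v7 = True, v8 = False.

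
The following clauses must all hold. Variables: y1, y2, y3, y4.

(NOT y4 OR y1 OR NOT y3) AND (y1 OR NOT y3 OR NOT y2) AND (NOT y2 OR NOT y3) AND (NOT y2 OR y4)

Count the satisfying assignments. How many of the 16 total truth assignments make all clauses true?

9

Split on y2, then y3.
  y2=T, y3=T: a clause becomes empty — 0.
  y2=T, y3=F: remaining (y1,y4) ∈ {(F,T); (T,T)} — 2.
  y2=F, y3=T: remaining (y1,y4) ∈ {(F,F); (T,F); (T,T)} — 3.
  y2=F, y3=F: remaining (y1,y4) ∈ {(F,F); (F,T); (T,F); (T,T)} — 4.
Total: 0 + 2 + 3 + 4 = 9.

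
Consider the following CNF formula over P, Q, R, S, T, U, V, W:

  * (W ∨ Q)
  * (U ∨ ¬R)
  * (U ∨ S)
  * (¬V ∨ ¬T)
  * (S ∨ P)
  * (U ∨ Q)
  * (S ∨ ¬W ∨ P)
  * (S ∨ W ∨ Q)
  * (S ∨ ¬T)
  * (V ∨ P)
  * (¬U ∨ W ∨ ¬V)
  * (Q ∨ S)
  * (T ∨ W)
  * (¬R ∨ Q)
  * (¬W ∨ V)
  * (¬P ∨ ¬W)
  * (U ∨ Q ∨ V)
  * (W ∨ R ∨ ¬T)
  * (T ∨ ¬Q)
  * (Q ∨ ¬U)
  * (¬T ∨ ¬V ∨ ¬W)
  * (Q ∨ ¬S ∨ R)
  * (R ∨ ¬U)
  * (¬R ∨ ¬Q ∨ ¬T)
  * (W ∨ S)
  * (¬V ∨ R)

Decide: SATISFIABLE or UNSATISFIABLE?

UNSATISFIABLE

Q = True:
  propagation gives T=True, V=False, S=True, P=True; an empty clause results — contradiction.
Q = False:
  propagation gives W=True, U=True; an empty clause results — contradiction.
Every branch closes, so no satisfying assignment exists.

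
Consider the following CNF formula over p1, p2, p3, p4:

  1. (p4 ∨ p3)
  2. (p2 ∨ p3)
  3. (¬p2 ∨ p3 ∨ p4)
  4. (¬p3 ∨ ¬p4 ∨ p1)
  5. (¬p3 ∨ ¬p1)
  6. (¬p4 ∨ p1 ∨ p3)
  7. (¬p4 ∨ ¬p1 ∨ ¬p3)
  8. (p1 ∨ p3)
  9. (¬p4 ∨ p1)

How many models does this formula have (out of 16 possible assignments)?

3

The models are:
  p1=F p2=F p3=T p4=F
  p1=F p2=T p3=T p4=F
  p1=T p2=T p3=F p4=T
Count: 3.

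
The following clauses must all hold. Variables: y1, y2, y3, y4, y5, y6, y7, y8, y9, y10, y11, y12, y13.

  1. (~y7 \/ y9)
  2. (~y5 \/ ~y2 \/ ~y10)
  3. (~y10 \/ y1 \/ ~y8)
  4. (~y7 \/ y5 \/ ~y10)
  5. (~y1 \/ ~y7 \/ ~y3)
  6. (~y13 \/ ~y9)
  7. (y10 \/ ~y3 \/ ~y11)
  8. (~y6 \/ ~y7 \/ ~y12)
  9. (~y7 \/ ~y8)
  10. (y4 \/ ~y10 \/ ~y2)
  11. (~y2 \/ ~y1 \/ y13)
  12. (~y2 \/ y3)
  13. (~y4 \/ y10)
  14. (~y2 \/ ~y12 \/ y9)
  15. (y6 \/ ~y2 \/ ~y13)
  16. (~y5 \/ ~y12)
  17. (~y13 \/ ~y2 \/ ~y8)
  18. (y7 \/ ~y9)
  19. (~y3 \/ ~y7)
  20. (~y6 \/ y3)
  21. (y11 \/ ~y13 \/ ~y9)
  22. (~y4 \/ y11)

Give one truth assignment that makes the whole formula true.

y1=True, y2=False, y3=False, y4=True, y5=False, y6=False, y7=False, y8=True, y9=False, y10=True, y11=True, y12=False, y13=False

Check each clause:
  1. (y9 \/ ~y7) — ~y7 is true.
  2. (~y2 \/ ~y10 \/ ~y5) — ~y5 is true.
  3. (~y10 \/ ~y8 \/ y1) — y1 is true.
  4. (y5 \/ ~y7 \/ ~y10) — ~y7 is true.
  5. (~y7 \/ ~y3 \/ ~y1) — ~y7 is true.
  6. (~y13 \/ ~y9) — ~y13 is true.
  7. (~y11 \/ ~y3 \/ y10) — ~y3 is true.
  8. (~y6 \/ ~y7 \/ ~y12) — ~y7 is true.
  9. (~y7 \/ ~y8) — ~y7 is true.
  10. (~y10 \/ ~y2 \/ y4) — y4 is true.
  11. (y13 \/ ~y1 \/ ~y2) — ~y2 is true.
  12. (y3 \/ ~y2) — ~y2 is true.
  13. (~y4 \/ y10) — y10 is true.
  14. (y9 \/ ~y12 \/ ~y2) — ~y12 is true.
  15. (~y13 \/ y6 \/ ~y2) — ~y13 is true.
  16. (~y5 \/ ~y12) — ~y5 is true.
  17. (~y8 \/ ~y2 \/ ~y13) — ~y13 is true.
  18. (~y9 \/ y7) — ~y9 is true.
  19. (~y3 \/ ~y7) — ~y7 is true.
  20. (~y6 \/ y3) — ~y6 is true.
  21. (y11 \/ ~y9 \/ ~y13) — y11 is true.
  22. (y11 \/ ~y4) — y11 is true.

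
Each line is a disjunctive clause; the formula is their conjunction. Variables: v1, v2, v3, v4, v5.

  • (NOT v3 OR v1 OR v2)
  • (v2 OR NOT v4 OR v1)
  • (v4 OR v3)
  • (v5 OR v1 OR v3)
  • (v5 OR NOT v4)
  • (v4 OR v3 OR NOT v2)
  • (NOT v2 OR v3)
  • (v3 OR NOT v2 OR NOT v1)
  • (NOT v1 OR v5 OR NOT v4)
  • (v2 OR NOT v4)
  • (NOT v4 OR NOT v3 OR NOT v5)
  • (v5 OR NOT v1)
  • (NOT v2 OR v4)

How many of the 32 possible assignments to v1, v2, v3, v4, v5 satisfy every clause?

1

The models are:
  v1=1 v2=0 v3=1 v4=0 v5=1
That's 1 in total.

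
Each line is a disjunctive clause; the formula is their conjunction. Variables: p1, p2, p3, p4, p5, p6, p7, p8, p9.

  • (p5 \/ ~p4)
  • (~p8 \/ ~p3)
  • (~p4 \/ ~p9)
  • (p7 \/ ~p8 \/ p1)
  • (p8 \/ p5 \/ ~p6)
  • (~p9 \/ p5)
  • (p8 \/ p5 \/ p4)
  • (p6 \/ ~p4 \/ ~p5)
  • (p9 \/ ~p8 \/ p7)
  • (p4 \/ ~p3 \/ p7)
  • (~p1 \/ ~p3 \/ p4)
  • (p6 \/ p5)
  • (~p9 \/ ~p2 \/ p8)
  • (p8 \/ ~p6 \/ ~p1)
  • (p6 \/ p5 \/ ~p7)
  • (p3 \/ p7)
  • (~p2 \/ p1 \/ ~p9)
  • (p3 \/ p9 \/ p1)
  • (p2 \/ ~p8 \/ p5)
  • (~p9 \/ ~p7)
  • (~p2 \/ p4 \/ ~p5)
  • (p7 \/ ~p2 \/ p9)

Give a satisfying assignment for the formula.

Set p1 = True and propagate.
The remaining clauses are satisfied by p2 = False, p3 = False, p4 = True, p5 = True, p6 = True, p7 = True, p8 = True, p9 = False.
Check each clause:
  1. (p5 \/ ~p4) — p5 is true.
  2. (~p8 \/ ~p3) — ~p3 is true.
  3. (~p4 \/ ~p9) — ~p9 is true.
  4. (p7 \/ ~p8 \/ p1) — p1 is true.
  5. (~p6 \/ p8 \/ p5) — p8 is true.
  6. (p5 \/ ~p9) — p5 is true.
  7. (p8 \/ p5 \/ p4) — p8 is true.
  8. (p6 \/ ~p4 \/ ~p5) — p6 is true.
  9. (~p8 \/ p7 \/ p9) — p7 is true.
  10. (~p3 \/ p7 \/ p4) — p4 is true.
  11. (p4 \/ ~p1 \/ ~p3) — p4 is true.
  12. (p6 \/ p5) — p5 is true.
  13. (~p9 \/ ~p2 \/ p8) — p8 is true.
  14. (~p1 \/ p8 \/ ~p6) — p8 is true.
  15. (p5 \/ p6 \/ ~p7) — p5 is true.
  16. (p3 \/ p7) — p7 is true.
  17. (~p2 \/ p1 \/ ~p9) — p1 is true.
  18. (p9 \/ p1 \/ p3) — p1 is true.
  19. (p2 \/ ~p8 \/ p5) — p5 is true.
  20. (~p7 \/ ~p9) — ~p9 is true.
  21. (p4 \/ ~p2 \/ ~p5) — p4 is true.
  22. (~p2 \/ p9 \/ p7) — ~p2 is true.

p1=True, p2=False, p3=False, p4=True, p5=True, p6=True, p7=True, p8=True, p9=False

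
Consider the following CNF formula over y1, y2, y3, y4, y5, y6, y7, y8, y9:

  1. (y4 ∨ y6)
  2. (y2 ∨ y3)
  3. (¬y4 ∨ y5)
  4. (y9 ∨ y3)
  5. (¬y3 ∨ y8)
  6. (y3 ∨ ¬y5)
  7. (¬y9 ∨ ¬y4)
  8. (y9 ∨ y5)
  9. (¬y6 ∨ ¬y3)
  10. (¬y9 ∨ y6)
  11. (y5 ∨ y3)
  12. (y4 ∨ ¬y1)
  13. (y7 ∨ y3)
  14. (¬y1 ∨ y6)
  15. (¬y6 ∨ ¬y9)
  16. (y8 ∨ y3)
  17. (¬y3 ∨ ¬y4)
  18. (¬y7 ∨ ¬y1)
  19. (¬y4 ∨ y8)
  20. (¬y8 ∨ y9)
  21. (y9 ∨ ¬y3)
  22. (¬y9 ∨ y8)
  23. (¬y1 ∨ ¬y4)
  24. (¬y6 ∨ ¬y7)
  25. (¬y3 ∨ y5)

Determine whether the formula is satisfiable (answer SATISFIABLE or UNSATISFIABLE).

UNSATISFIABLE

y3 = True:
  propagation gives y8=True, y6=False, y4=True; an empty clause results — contradiction.
y3 = False:
  propagation gives y2=True, y9=True, y5=False; an empty clause results — contradiction.
Every branch closes, so no satisfying assignment exists.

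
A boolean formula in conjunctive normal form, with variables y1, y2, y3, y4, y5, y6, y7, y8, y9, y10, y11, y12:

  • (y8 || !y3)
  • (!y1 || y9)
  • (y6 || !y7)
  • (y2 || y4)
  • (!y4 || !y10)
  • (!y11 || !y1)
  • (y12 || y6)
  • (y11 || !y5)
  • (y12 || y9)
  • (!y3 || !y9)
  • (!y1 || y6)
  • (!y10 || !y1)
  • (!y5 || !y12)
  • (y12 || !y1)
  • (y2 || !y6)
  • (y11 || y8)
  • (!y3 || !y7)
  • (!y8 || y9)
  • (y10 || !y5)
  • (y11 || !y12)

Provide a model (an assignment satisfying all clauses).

y1=F  y2=T  y3=F  y4=F  y5=F  y6=T  y7=T  y8=F  y9=T  y10=F  y11=T  y12=F

Pure literal: y1 appears only negated; assign y1 = False.
y2 occurs only positively in the remaining clauses — set y2 = True.
Try y3 = False.
The remaining clauses are satisfied by y4 = False, y5 = False, y6 = True, y7 = True, y8 = False, y9 = True, y10 = False, y11 = True, y12 = False.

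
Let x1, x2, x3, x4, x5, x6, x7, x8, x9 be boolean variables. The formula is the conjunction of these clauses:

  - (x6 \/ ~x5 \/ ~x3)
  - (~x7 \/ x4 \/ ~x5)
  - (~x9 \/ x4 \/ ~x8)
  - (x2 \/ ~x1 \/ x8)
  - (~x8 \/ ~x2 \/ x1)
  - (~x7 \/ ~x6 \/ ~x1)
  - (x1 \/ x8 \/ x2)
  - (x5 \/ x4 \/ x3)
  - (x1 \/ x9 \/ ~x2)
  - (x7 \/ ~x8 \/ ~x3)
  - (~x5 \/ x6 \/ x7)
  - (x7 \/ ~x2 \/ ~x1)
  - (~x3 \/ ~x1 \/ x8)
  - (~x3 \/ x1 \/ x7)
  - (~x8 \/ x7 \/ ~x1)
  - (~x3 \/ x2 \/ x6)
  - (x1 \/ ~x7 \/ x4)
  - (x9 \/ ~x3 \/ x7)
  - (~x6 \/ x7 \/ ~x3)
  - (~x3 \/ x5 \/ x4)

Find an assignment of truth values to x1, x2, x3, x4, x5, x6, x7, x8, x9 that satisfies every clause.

x1=True, x2=True, x3=False, x4=True, x5=False, x6=False, x7=True, x8=False, x9=False

x4 occurs only positively in the remaining clauses — set x4 = True.
Branch on x1: take x1 = True.
For the remaining variables, x2 = True, x3 = False, x5 = False, x6 = False, x7 = True, x8 = False, x9 = False works.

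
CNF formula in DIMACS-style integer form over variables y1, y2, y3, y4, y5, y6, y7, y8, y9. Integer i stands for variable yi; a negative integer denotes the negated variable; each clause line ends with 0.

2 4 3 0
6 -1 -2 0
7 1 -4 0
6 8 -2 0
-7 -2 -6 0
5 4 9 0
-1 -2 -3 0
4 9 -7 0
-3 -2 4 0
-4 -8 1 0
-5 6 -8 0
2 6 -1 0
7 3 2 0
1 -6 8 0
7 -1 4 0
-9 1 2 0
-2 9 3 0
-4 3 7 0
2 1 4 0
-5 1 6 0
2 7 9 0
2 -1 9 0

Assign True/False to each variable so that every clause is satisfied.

Try y1 = True.
Try y2 = False.
  then y6 is forced to True.
  then y9 is forced to True.
Set y3 = True and propagate.
For the remaining variables, y4 = False, y5 = True, y7 = True, y8 = False works.

y1=True, y2=False, y3=True, y4=False, y5=True, y6=True, y7=True, y8=False, y9=True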